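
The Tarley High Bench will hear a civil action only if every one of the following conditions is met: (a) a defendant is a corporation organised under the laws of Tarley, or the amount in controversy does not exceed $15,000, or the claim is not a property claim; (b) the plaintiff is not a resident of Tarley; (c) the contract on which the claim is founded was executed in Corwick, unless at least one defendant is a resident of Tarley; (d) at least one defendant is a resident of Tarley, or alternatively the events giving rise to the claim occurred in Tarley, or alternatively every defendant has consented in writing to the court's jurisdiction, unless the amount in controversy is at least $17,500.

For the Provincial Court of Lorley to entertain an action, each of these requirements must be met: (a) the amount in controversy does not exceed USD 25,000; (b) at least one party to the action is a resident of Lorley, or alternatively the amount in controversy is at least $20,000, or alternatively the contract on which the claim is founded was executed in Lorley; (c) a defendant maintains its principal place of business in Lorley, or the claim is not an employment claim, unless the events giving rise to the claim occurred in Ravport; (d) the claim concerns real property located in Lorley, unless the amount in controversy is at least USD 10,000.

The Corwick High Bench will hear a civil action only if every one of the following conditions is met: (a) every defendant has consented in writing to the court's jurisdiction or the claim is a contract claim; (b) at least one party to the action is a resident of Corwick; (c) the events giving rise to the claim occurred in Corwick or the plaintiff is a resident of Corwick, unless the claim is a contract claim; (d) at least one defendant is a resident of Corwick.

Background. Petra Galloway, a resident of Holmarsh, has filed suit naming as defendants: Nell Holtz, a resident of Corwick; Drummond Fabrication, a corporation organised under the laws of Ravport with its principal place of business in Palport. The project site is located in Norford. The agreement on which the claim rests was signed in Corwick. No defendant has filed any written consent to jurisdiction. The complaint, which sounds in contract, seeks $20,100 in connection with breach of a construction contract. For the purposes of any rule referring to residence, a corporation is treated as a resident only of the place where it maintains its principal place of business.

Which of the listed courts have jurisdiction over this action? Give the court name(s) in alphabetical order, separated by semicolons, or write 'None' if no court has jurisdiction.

the Corwick High Bench; the Provincial Court of Lorley; the Tarley High Bench

The Tarley High Bench:
  (a) The claim is a contract claim, not a property claim, so one alternative holds. Met.
  (b) The plaintiff resides in Holmarsh, which is not Tarley. Condition met.
  (c) The contract was executed in Corwick. Met.
  (d) No defendant resides in Tarley (they reside in Corwick, Palport); the operative events occurred in Norford, not Tarley; no such written consent has been filed — every alternative fails. But the amount in controversy is USD 20,100, which meets the 17,500 dollars floor, and the 'unless' clause therefore excuses the requirement. Condition met.
  → Every requirement is satisfied — jurisdiction.
The Provincial Court of Lorley:
  (a) The amount in controversy is $20,100, within the USD 25,000 ceiling. Satisfied.
  (b) The amount in controversy is $20,100, which meets the $20,000 floor, so this disjunct is met. Met.
  (c) The claim is a contract claim, not an employment claim — that alternative is enough. Satisfied.
  (d) The claim does not concern real property. The proviso rescues it, though: the amount in controversy is $20,100, which meets the $10,000 floor. Condition met.
  → The court has jurisdiction.
The Corwick High Bench:
  (a) The claim is a contract claim — that alternative is enough. Met.
  (b) Nell Holtz resides in Corwick. Met.
  (c) The operative events occurred in Norford, not Corwick; the plaintiff resides in Holmarsh, not Corwick — none of the alternatives is met. The proviso rescues it, though: the claim is a contract claim. Condition met.
  (d) Nell Holtz resides in Corwick. Satisfied.
  → Every requirement is satisfied — jurisdiction.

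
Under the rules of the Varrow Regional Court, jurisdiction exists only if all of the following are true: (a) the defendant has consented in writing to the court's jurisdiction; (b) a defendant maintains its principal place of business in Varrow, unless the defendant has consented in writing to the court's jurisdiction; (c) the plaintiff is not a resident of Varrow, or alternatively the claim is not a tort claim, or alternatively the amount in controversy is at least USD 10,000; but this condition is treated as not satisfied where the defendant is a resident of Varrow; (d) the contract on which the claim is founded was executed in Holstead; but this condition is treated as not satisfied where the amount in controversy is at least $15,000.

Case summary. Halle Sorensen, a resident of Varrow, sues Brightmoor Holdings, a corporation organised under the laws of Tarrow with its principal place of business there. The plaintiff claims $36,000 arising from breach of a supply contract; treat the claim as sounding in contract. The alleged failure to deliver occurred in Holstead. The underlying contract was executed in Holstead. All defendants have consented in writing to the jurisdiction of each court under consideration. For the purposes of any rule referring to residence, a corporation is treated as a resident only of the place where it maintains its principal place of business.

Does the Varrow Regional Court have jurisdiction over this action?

No

The Varrow Regional Court:
  (a) Every defendant has filed written consent. Satisfied.
  (b) The corporate defendant(s) have their principal place of business in Tarrow, not Varrow. The proviso rescues it, though: every defendant has filed written consent. Met.
  (c) The claim is a contract claim, not a tort claim, so one alternative holds. The exception is not triggered, since the defendant resides in Tarrow, not Varrow. Met.
  (d) The contract was executed in Holstead. However, the amount in controversy is USD 36,000, which meets the $15,000 floor, which falls within the stated exception and so defeats the condition. Condition not met.
  → The court lacks jurisdiction.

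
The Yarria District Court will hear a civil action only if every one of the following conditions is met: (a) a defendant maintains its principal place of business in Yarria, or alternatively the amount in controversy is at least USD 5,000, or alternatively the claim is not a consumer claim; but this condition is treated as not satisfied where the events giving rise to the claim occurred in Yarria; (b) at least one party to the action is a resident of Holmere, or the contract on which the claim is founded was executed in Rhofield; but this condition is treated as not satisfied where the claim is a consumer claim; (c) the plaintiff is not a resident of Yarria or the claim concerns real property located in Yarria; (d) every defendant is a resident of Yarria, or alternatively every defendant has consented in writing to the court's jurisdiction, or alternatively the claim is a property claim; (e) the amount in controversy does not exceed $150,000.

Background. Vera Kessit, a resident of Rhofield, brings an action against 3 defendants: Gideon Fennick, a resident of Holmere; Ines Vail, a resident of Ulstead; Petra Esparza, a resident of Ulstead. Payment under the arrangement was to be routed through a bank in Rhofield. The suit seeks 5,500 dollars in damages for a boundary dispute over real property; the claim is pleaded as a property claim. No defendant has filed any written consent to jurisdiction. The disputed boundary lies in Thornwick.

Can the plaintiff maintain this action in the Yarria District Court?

Yes

The Yarria District Court:
  (a) The amount in controversy is 5,500 dollars, which meets the USD 5,000 floor, so this disjunct is met. The exception is not triggered, since the operative events occurred in Thornwick, not Yarria. Met.
  (b) Gideon Fennick resides in Holmere — that alternative is enough. The carve-out does not apply: the claim is a property claim, not a consumer claim. Satisfied.
  (c) The plaintiff resides in Rhofield, which is not Yarria, so one alternative holds. Condition met.
  (d) The claim is a property claim — that alternative is enough. Satisfied.
  (e) The amount in controversy is USD 5,500, within the 150,000 dollars ceiling. Condition met.
  → Jurisdiction lies.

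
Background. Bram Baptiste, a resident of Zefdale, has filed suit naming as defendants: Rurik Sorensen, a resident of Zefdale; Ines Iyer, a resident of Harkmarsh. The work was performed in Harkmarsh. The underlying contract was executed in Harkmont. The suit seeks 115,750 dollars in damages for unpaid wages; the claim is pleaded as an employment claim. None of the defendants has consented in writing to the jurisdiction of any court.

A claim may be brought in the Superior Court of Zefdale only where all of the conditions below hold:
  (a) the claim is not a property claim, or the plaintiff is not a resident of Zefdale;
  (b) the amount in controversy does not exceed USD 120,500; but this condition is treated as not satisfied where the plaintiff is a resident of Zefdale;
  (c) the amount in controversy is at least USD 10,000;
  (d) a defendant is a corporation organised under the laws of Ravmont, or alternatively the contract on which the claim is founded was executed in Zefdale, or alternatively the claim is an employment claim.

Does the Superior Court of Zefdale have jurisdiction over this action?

No

The Superior Court of Zefdale:
  (a) The claim is an employment claim, not a property claim — that alternative is enough. Met.
  (b) The amount in controversy is 115,750 dollars, within the $120,500 ceiling. But the carve-out bites: the plaintiff resides in Zefdale. Condition not met.
  (c) The amount in controversy is 115,750 dollars, which meets the 10,000 dollars floor. Condition met.
  (d) The claim is an employment claim, so one alternative holds. Satisfied.
  → At least one condition fails; no jurisdiction.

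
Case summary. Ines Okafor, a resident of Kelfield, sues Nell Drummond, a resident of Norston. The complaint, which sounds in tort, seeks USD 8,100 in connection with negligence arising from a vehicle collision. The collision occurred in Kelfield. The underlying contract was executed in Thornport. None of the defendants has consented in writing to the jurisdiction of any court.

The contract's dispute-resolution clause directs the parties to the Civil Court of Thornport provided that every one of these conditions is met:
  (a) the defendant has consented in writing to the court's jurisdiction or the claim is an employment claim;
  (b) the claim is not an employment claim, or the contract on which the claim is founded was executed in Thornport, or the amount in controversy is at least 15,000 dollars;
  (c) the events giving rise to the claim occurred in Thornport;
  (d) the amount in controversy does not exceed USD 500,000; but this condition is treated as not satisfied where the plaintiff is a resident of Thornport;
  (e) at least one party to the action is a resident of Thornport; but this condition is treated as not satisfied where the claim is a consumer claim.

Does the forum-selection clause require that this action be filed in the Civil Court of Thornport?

No

The Civil Court of Thornport:
  (a) No such written consent has been filed; the claim is a tort claim, not an employment claim — none of the alternatives is met. Fails.
  (b) The claim is a tort claim, not an employment claim, so this disjunct is met. Met.
  (c) The operative events occurred in Kelfield, not Thornport. Not satisfied.
  (d) The amount in controversy is 8,100 dollars, within the 500,000 dollars ceiling. The exception is not triggered, since the plaintiff resides in Kelfield, not Thornport. Satisfied.
  (e) No party resides in Thornport. Fails.
  → Forum clause is not triggered.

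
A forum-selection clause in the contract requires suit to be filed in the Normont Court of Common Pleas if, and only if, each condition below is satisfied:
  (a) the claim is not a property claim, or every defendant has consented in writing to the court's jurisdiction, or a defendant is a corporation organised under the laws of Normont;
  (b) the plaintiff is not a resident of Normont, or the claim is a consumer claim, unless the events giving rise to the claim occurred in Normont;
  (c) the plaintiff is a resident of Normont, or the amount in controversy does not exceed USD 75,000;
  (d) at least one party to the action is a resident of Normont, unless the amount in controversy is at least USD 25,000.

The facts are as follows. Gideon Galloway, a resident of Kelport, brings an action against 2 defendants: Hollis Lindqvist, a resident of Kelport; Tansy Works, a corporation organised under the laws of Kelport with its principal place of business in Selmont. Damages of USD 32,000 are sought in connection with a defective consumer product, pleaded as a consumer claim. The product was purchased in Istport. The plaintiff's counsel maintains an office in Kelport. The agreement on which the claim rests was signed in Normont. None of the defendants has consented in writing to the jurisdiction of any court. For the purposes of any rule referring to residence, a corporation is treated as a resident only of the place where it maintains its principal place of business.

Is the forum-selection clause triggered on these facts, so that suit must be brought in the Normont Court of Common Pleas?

Yes

The Normont Court of Common Pleas:
  (a) The claim is a consumer claim, not a property claim, so this disjunct is met. Met.
  (b) The plaintiff resides in Kelport, which is not Normont, which satisfies one of the alternatives. Met.
  (c) The amount in controversy is USD 32,000, within the USD 75,000 ceiling, which satisfies one of the alternatives. Satisfied.
  (d) No party resides in Normont. But the amount in controversy is USD 32,000, which meets the USD 25,000 floor, and the 'unless' clause therefore excuses the requirement. Satisfied.
  → The clause applies.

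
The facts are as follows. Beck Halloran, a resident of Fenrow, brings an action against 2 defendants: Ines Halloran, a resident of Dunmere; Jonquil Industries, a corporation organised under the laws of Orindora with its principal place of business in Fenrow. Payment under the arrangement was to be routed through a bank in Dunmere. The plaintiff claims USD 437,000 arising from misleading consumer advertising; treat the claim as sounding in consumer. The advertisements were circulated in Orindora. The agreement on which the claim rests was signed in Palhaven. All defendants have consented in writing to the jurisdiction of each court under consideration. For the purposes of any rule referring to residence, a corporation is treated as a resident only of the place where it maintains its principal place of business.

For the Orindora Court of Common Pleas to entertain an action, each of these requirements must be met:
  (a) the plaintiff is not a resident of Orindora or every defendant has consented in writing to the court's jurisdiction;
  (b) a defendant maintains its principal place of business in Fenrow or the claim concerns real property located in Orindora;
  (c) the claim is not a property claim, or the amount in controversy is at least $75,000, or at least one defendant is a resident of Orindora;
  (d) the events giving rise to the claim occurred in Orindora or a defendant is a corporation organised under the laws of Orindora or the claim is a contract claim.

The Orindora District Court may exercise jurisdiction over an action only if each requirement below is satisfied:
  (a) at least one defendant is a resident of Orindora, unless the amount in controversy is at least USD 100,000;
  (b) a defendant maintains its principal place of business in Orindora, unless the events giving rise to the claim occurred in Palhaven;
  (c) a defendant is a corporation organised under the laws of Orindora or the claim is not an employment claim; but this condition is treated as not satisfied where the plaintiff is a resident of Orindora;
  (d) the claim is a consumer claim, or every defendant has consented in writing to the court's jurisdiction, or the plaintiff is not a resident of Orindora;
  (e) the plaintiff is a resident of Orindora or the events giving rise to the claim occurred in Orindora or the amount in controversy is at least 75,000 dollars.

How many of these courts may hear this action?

1

The Orindora Court of Common Pleas:
  (a) The plaintiff resides in Fenrow, which is not Orindora, which satisfies one of the alternatives. Satisfied.
  (b) Jonquil Industries has its principal place of business in Fenrow, so this disjunct is met. Satisfied.
  (c) The claim is a consumer claim, not a property claim, so one alternative holds. Satisfied.
  (d) The operative events occurred in Orindora, so this disjunct is met. Met.
  → Jurisdiction lies.
The Orindora District Court:
  (a) No defendant resides in Orindora (they reside in Dunmere, Fenrow). However, the amount in controversy is USD 437,000, which meets the $100,000 floor, so the 'unless' proviso supplies this condition. Met.
  (b) The corporate defendant(s) have their principal place of business in Fenrow, not Orindora. The proviso offers no rescue either, since the operative events occurred in Orindora, not Palhaven. Not satisfied.
  (c) Jonquil Industries is organised under the laws of Orindora — that alternative is enough. The exception is not triggered, since the plaintiff resides in Fenrow, not Orindora. Met.
  (d) The claim is a consumer claim — that alternative is enough. Condition met.
  (e) The operative events occurred in Orindora, which satisfies one of the alternatives. Condition met.
  → Not every requirement is met — no jurisdiction.
Courts with jurisdiction: the Orindora Court of Common Pleas — 1 in total.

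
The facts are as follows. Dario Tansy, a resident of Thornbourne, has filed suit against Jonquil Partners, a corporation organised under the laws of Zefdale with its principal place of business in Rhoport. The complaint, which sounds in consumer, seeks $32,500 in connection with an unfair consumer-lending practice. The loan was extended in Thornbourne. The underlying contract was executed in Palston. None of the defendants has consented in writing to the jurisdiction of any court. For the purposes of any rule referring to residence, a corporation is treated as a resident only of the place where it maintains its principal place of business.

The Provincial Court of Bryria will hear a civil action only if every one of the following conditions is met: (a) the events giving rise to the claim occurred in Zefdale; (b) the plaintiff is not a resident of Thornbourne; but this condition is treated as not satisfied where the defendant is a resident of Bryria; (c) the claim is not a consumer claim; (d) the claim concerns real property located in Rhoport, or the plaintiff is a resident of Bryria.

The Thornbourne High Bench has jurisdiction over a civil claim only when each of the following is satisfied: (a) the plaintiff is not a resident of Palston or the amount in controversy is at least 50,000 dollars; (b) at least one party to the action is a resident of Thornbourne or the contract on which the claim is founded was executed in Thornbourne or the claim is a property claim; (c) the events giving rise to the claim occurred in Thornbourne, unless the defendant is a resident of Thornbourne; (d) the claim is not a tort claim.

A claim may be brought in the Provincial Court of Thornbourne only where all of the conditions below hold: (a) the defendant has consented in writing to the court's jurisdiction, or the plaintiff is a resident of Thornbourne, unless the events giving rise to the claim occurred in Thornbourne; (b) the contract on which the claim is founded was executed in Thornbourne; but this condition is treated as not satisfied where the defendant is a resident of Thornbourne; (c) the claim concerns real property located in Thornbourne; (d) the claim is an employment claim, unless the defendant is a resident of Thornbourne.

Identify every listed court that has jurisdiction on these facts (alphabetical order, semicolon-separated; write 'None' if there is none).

The Provincial Court of Bryria:
  (a) The operative events occurred in Thornbourne, not Zefdale. Condition not met.
  (b) The plaintiff resides in Thornbourne. Fails.
  (c) The claim is a consumer claim. Fails.
  (d) The claim does not concern real property; the plaintiff resides in Thornbourne, not Bryria — every alternative fails. Not met.
  → No jurisdiction.
The Thornbourne High Bench:
  (a) The plaintiff resides in Thornbourne, which is not Palston, so this disjunct is met. Met.
  (b) Dario Tansy resides in Thornbourne, so this disjunct is met. Condition met.
  (c) The operative events occurred in Thornbourne. Met.
  (d) The claim is a consumer claim, not a tort claim. Condition met.
  → The court has jurisdiction.
The Provincial Court of Thornbourne:
  (a) The plaintiff resides in Thornbourne, which satisfies one of the alternatives. Satisfied.
  (b) The contract was executed in Palston, not Thornbourne. Condition not met.
  (c) The claim does not concern real property. Not satisfied.
  (d) The claim is a consumer claim, not an employment claim. And the defendant resides in Rhoport, not Thornbourne, so the proviso does not save it. Not met.
  → No jurisdiction.

the Thornbourne High Bench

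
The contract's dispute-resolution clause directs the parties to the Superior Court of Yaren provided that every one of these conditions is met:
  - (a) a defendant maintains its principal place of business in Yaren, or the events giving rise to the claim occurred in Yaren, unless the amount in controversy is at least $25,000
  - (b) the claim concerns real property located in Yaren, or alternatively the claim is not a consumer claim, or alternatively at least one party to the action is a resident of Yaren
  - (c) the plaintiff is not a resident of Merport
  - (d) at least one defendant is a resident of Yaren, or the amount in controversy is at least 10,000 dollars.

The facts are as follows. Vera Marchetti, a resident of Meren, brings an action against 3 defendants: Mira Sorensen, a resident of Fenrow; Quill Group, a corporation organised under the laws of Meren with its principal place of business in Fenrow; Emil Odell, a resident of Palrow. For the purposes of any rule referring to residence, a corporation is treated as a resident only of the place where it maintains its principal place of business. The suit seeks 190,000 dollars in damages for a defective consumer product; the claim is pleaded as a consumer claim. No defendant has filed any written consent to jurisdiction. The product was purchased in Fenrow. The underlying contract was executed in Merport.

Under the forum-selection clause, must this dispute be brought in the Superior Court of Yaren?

No

The Superior Court of Yaren:
  (a) The corporate defendant(s) have their principal place of business in Fenrow, not Yaren; the operative events occurred in Fenrow, not Yaren — every alternative fails. The proviso rescues it, though: the amount in controversy is $190,000, which meets the USD 25,000 floor. Satisfied.
  (b) The claim does not concern real property; the claim is a consumer claim; no party resides in Yaren — every alternative fails. Condition not met.
  (c) The plaintiff resides in Meren, which is not Merport. Met.
  (d) The amount in controversy is 190,000 dollars, which meets the USD 10,000 floor, so one alternative holds. Met.
  → The clause does not apply.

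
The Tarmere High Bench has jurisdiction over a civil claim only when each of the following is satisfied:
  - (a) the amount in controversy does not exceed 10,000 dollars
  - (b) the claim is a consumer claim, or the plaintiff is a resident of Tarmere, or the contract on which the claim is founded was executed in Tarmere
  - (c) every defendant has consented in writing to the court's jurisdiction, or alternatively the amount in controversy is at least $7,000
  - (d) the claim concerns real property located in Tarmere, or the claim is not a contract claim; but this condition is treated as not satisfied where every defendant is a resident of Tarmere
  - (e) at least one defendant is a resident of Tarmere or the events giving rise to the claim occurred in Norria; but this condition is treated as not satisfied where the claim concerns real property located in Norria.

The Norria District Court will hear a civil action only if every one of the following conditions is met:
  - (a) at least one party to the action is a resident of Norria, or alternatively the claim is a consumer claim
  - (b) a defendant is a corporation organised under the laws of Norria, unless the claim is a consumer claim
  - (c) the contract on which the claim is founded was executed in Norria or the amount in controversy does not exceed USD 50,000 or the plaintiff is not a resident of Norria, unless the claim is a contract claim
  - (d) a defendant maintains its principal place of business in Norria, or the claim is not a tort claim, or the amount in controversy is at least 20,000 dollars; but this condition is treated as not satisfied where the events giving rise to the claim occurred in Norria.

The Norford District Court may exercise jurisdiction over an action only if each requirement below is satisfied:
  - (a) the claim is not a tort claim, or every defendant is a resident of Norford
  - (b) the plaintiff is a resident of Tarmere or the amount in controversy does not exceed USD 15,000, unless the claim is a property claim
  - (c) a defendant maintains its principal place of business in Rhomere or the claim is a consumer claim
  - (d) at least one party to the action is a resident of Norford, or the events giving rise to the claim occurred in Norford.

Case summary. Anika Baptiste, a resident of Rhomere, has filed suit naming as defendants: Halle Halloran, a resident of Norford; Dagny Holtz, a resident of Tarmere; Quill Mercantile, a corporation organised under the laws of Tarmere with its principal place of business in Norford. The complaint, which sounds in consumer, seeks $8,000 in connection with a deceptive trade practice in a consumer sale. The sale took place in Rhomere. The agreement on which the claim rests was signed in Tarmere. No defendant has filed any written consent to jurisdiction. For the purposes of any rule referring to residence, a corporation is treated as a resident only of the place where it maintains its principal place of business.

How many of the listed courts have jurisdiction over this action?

The Tarmere High Bench:
  (a) The amount in controversy is $8,000, within the USD 10,000 ceiling. Condition met.
  (b) The claim is a consumer claim — that alternative is enough. Condition met.
  (c) The amount in controversy is 8,000 dollars, which meets the $7,000 floor, so one alternative holds. Satisfied.
  (d) The claim is a consumer claim, not a contract claim, so one alternative holds. The carve-out does not apply: the defendants reside as follows — Halle Halloran in Norford, Dagny Holtz in Tarmere, Quill Mercantile in Norford — not all in Tarmere. Satisfied.
  (e) Dagny Holtz resides in Tarmere, so this disjunct is met. The carve-out does not apply: the claim does not concern real property. Condition met.
  → All conditions met; jurisdiction exists.
The Norria District Court:
  (a) The claim is a consumer claim, so one alternative holds. Condition met.
  (b) The corporate defendant(s) are organised in Tarmere, not Norria. The proviso rescues it, though: the claim is a consumer claim. Met.
  (c) The amount in controversy is USD 8,000, within the $50,000 ceiling, so one alternative holds. Condition met.
  (d) The claim is a consumer claim, not a tort claim, so this disjunct is met. The carve-out does not apply: the operative events occurred in Rhomere, not Norria. Met.
  → Every requirement is satisfied — jurisdiction.
The Norford District Court:
  (a) The claim is a consumer claim, not a tort claim, so this disjunct is met. Met.
  (b) The amount in controversy is 8,000 dollars, within the USD 15,000 ceiling — that alternative is enough. Satisfied.
  (c) The claim is a consumer claim — that alternative is enough. Condition met.
  (d) Halle Halloran resides in Norford, so this disjunct is met. Condition met.
  → The court has jurisdiction.
Courts with jurisdiction: the Tarmere High Bench, the Norria District Court, the Norford District Court — 3 in total.

3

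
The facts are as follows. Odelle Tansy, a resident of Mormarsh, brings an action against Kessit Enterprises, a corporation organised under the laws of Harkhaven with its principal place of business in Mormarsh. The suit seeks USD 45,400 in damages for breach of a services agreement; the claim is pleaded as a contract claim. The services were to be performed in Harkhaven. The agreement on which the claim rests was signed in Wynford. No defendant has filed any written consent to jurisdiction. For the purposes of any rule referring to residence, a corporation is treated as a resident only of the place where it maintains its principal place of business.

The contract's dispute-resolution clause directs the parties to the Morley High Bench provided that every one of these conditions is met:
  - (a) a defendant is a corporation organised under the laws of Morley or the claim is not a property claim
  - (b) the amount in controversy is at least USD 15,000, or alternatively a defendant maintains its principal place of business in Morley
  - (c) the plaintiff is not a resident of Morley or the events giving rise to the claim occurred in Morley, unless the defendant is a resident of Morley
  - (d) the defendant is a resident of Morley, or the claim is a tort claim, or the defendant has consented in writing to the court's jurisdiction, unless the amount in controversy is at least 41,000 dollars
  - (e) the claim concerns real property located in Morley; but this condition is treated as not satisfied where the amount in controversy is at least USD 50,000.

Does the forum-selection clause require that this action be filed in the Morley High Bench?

No

The Morley High Bench:
  (a) The claim is a contract claim, not a property claim — that alternative is enough. Condition met.
  (b) The amount in controversy is 45,400 dollars, which meets the USD 15,000 floor — that alternative is enough. Satisfied.
  (c) The plaintiff resides in Mormarsh, which is not Morley, so this disjunct is met. Met.
  (d) The defendant resides in Mormarsh, not Morley; the claim is a contract claim, not a tort claim; no such written consent has been filed — every alternative fails. However, the amount in controversy is USD 45,400, which meets the 41,000 dollars floor, so the 'unless' proviso supplies this condition. Satisfied.
  (e) The claim does not concern real property. Not satisfied.
  → The clause does not apply.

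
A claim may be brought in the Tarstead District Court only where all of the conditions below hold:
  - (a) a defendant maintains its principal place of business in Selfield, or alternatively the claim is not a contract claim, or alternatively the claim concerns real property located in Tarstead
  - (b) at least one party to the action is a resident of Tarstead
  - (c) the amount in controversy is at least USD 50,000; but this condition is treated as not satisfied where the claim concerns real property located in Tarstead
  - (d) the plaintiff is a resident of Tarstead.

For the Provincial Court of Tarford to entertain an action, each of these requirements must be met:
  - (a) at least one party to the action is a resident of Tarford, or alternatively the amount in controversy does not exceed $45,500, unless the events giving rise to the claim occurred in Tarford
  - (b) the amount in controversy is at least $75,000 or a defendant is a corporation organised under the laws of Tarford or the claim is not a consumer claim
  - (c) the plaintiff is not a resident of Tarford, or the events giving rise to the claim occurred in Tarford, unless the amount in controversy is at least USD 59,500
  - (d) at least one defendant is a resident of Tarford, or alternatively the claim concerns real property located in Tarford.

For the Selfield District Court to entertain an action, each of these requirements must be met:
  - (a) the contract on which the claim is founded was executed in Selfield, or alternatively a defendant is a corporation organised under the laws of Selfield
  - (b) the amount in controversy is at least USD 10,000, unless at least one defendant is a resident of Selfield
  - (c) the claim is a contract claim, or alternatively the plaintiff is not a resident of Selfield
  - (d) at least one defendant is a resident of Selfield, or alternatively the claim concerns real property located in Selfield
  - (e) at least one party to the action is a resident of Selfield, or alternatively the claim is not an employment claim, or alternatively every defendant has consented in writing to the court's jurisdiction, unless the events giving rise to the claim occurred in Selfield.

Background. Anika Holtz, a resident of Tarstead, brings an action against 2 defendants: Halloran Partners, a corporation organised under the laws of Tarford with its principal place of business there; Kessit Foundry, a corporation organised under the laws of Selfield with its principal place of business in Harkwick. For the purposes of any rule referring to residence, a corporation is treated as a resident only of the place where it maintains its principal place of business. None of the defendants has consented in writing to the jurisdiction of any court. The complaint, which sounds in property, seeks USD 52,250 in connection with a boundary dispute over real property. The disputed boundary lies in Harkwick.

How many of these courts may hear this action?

2

The Tarstead District Court:
  (a) The claim is a property claim, not a contract claim, so this disjunct is met. Condition met.
  (b) Anika Holtz resides in Tarstead. Met.
  (c) The amount in controversy is USD 52,250, which meets the $50,000 floor. The exception is not triggered, since the property lies in Harkwick, not Tarstead. Satisfied.
  (d) The plaintiff resides in Tarstead. Met.
  → The court has jurisdiction.
The Provincial Court of Tarford:
  (a) Halloran Partners resides in Tarford, which satisfies one of the alternatives. Met.
  (b) Halloran Partners is organised under the laws of Tarford — that alternative is enough. Satisfied.
  (c) The plaintiff resides in Tarstead, which is not Tarford, which satisfies one of the alternatives. Met.
  (d) Halloran Partners resides in Tarford, which satisfies one of the alternatives. Satisfied.
  → All conditions met; jurisdiction exists.
The Selfield District Court:
  (a) Kessit Foundry is organised under the laws of Selfield — that alternative is enough. Condition met.
  (b) The amount in controversy is USD 52,250, which meets the USD 10,000 floor. Condition met.
  (c) The plaintiff resides in Tarstead, which is not Selfield, which satisfies one of the alternatives. Condition met.
  (d) No defendant resides in Selfield (they reside in Tarford, Harkwick); the property lies in Harkwick, not Selfield — no alternative holds. Condition not met.
  (e) The claim is a property claim, not an employment claim, which satisfies one of the alternatives. Condition met.
  → The court lacks jurisdiction.
Courts with jurisdiction: the Tarstead District Court, the Provincial Court of Tarford — 2 in total.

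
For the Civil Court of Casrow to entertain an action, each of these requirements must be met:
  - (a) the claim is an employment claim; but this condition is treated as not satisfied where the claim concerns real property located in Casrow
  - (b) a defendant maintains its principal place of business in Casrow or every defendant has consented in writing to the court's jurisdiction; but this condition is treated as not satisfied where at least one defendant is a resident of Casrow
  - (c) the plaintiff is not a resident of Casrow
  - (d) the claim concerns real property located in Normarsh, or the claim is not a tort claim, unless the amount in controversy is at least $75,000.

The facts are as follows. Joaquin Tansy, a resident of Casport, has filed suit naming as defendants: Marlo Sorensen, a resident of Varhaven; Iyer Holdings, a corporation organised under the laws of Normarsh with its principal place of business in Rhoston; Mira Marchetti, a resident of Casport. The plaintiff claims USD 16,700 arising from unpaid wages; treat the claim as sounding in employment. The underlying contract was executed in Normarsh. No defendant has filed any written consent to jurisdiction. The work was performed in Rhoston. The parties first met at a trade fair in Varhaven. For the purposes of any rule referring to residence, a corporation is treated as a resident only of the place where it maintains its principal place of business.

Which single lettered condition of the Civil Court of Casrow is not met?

(b)

The Civil Court of Casrow:
  (a) The claim is an employment claim. And the carve-out is inapplicable — the claim does not concern real property. Satisfied.
  (b) The corporate defendant(s) have their principal place of business in Rhoston, not Casrow; no such written consent has been filed — none of the alternatives is met. Condition not met.
  (c) The plaintiff resides in Casport, which is not Casrow. Condition met.
  (d) The claim is an employment claim, not a tort claim, which satisfies one of the alternatives. Satisfied.
Only condition (b) fails.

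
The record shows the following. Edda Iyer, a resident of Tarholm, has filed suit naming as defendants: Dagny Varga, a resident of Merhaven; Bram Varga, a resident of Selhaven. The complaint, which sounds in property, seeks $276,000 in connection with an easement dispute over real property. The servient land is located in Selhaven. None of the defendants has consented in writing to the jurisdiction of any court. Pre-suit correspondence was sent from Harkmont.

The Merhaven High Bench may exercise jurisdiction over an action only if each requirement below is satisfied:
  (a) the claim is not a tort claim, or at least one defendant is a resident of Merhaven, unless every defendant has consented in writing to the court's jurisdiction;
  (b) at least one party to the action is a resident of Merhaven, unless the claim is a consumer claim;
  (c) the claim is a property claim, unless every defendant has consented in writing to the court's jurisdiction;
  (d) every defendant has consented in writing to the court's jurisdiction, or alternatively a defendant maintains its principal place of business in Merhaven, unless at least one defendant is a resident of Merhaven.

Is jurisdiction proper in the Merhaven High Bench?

Yes

The Merhaven High Bench:
  (a) The claim is a property claim, not a tort claim, so this disjunct is met. Condition met.
  (b) Dagny Varga resides in Merhaven. Met.
  (c) The claim is a property claim. Met.
  (d) No such written consent has been filed; no defendant is a corporation — every alternative fails. The proviso rescues it, though: Dagny Varga resides in Merhaven. Condition met.
  → The court has jurisdiction.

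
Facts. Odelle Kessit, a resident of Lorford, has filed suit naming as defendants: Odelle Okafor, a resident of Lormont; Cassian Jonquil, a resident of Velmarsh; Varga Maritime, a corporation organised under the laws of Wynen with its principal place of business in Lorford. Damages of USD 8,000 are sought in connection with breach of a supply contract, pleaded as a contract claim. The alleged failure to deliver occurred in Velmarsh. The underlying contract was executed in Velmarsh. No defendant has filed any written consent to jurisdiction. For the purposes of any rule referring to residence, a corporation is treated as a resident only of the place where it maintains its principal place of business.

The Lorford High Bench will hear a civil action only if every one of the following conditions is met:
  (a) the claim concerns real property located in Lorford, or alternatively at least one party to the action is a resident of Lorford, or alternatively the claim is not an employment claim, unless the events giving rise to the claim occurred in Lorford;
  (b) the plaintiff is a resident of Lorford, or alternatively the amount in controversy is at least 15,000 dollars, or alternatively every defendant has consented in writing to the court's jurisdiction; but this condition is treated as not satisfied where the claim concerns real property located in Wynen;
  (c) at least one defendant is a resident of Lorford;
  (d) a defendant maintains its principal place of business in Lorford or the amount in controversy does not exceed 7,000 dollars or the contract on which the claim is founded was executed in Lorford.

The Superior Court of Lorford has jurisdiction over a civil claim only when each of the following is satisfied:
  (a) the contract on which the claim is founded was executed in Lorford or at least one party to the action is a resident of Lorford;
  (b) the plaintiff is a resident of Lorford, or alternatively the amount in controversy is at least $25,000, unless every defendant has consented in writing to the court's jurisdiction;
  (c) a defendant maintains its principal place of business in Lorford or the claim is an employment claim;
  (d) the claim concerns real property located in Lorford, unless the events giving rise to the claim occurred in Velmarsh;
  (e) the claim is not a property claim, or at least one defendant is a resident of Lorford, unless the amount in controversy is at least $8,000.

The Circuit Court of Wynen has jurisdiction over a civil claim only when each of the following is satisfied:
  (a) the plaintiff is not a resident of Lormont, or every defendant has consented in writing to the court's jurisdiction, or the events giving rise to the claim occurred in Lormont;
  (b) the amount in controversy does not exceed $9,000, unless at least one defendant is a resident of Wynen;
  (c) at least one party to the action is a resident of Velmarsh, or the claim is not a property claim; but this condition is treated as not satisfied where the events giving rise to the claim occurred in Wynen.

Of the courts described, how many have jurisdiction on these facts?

The Lorford High Bench:
  (a) Odelle Kessit resides in Lorford, so one alternative holds. Condition met.
  (b) The plaintiff resides in Lorford, so this disjunct is met. The exception is not triggered, since the claim does not concern real property. Satisfied.
  (c) Varga Maritime resides in Lorford. Satisfied.
  (d) Varga Maritime has its principal place of business in Lorford — that alternative is enough. Met.
  → All conditions met; jurisdiction exists.
The Superior Court of Lorford:
  (a) Odelle Kessit resides in Lorford — that alternative is enough. Met.
  (b) The plaintiff resides in Lorford — that alternative is enough. Condition met.
  (c) Varga Maritime has its principal place of business in Lorford, which satisfies one of the alternatives. Condition met.
  (d) The claim does not concern real property. But the operative events occurred in Velmarsh, and the 'unless' clause therefore excuses the requirement. Satisfied.
  (e) The claim is a contract claim, not a property claim — that alternative is enough. Condition met.
  → The court has jurisdiction.
The Circuit Court of Wynen:
  (a) The plaintiff resides in Lorford, which is not Lormont, which satisfies one of the alternatives. Satisfied.
  (b) The amount in controversy is 8,000 dollars, within the USD 9,000 ceiling. Condition met.
  (c) Cassian Jonquil resides in Velmarsh, so one alternative holds. And the carve-out is inapplicable — the operative events occurred in Velmarsh, not Wynen. Met.
  → Jurisdiction lies.
Courts with jurisdiction: the Lorford High Bench, the Superior Court of Lorford, the Circuit Court of Wynen — 3 in total.

3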